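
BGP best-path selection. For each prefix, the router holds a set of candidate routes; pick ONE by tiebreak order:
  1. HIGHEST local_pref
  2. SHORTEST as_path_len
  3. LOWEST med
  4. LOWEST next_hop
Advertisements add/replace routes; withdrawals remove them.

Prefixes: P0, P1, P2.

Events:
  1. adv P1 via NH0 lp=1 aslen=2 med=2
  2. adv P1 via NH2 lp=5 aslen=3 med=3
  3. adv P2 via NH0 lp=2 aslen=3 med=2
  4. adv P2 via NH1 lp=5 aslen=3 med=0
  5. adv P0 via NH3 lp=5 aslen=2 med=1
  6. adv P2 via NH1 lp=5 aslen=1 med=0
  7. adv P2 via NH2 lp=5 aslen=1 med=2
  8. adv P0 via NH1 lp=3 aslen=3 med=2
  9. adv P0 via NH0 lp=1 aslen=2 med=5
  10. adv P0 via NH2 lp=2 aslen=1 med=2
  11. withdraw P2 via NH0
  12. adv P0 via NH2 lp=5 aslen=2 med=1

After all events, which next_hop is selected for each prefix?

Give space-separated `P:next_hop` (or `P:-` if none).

Op 1: best P0=- P1=NH0 P2=-
Op 2: best P0=- P1=NH2 P2=-
Op 3: best P0=- P1=NH2 P2=NH0
Op 4: best P0=- P1=NH2 P2=NH1
Op 5: best P0=NH3 P1=NH2 P2=NH1
Op 6: best P0=NH3 P1=NH2 P2=NH1
Op 7: best P0=NH3 P1=NH2 P2=NH1
Op 8: best P0=NH3 P1=NH2 P2=NH1
Op 9: best P0=NH3 P1=NH2 P2=NH1
Op 10: best P0=NH3 P1=NH2 P2=NH1
Op 11: best P0=NH3 P1=NH2 P2=NH1
Op 12: best P0=NH2 P1=NH2 P2=NH1

Answer: P0:NH2 P1:NH2 P2:NH1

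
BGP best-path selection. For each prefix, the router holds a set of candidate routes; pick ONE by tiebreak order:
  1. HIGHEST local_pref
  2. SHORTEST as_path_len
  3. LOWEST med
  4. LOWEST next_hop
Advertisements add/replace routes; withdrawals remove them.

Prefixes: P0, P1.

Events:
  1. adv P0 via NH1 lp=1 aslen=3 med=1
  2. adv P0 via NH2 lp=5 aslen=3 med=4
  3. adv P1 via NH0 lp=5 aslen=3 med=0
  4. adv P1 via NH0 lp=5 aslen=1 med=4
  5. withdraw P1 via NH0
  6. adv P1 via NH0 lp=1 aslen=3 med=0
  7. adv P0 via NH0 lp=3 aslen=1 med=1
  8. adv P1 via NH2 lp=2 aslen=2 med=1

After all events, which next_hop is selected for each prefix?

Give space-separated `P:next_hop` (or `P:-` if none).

Answer: P0:NH2 P1:NH2

Derivation:
Op 1: best P0=NH1 P1=-
Op 2: best P0=NH2 P1=-
Op 3: best P0=NH2 P1=NH0
Op 4: best P0=NH2 P1=NH0
Op 5: best P0=NH2 P1=-
Op 6: best P0=NH2 P1=NH0
Op 7: best P0=NH2 P1=NH0
Op 8: best P0=NH2 P1=NH2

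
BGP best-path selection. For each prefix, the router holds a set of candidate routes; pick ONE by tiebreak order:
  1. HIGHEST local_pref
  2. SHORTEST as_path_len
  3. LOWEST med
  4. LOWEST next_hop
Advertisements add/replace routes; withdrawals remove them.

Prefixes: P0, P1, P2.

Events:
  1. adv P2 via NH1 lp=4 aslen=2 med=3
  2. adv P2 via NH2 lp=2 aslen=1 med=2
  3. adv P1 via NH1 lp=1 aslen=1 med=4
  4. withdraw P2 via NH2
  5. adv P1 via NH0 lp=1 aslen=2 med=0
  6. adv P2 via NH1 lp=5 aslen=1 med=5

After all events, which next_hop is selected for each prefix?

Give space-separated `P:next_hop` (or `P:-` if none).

Answer: P0:- P1:NH1 P2:NH1

Derivation:
Op 1: best P0=- P1=- P2=NH1
Op 2: best P0=- P1=- P2=NH1
Op 3: best P0=- P1=NH1 P2=NH1
Op 4: best P0=- P1=NH1 P2=NH1
Op 5: best P0=- P1=NH1 P2=NH1
Op 6: best P0=- P1=NH1 P2=NH1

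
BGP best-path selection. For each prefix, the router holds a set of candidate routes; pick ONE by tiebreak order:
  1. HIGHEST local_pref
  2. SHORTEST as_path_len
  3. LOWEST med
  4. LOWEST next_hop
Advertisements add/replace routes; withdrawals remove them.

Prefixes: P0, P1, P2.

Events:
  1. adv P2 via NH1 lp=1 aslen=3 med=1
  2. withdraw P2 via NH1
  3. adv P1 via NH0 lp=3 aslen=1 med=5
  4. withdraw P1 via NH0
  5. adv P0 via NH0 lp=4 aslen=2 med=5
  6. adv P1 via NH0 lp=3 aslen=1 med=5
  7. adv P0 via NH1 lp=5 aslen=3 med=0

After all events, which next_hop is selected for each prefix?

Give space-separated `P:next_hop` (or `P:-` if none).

Answer: P0:NH1 P1:NH0 P2:-

Derivation:
Op 1: best P0=- P1=- P2=NH1
Op 2: best P0=- P1=- P2=-
Op 3: best P0=- P1=NH0 P2=-
Op 4: best P0=- P1=- P2=-
Op 5: best P0=NH0 P1=- P2=-
Op 6: best P0=NH0 P1=NH0 P2=-
Op 7: best P0=NH1 P1=NH0 P2=-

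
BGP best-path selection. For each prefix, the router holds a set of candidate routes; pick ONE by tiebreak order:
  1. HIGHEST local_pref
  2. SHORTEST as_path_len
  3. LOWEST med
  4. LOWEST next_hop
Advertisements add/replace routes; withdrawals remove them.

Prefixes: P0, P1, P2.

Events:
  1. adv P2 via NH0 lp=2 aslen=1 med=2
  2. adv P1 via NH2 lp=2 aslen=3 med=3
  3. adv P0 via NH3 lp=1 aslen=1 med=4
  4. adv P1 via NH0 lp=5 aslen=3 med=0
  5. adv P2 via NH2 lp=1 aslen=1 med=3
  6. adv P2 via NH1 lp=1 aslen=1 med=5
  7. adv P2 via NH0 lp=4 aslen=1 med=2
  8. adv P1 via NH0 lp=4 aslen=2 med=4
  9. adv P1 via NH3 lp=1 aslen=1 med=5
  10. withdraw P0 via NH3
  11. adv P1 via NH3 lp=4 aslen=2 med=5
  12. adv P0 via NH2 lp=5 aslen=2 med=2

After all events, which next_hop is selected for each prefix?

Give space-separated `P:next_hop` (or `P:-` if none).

Answer: P0:NH2 P1:NH0 P2:NH0

Derivation:
Op 1: best P0=- P1=- P2=NH0
Op 2: best P0=- P1=NH2 P2=NH0
Op 3: best P0=NH3 P1=NH2 P2=NH0
Op 4: best P0=NH3 P1=NH0 P2=NH0
Op 5: best P0=NH3 P1=NH0 P2=NH0
Op 6: best P0=NH3 P1=NH0 P2=NH0
Op 7: best P0=NH3 P1=NH0 P2=NH0
Op 8: best P0=NH3 P1=NH0 P2=NH0
Op 9: best P0=NH3 P1=NH0 P2=NH0
Op 10: best P0=- P1=NH0 P2=NH0
Op 11: best P0=- P1=NH0 P2=NH0
Op 12: best P0=NH2 P1=NH0 P2=NH0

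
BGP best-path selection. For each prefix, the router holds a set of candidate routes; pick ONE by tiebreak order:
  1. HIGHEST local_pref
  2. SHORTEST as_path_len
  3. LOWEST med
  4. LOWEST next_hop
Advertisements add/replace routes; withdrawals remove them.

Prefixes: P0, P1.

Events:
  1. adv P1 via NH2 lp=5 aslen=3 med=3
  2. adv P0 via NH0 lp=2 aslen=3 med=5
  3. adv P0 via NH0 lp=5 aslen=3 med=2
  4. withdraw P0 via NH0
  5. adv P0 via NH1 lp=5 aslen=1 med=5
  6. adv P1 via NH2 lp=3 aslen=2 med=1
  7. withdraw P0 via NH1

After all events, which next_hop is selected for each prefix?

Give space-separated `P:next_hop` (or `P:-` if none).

Answer: P0:- P1:NH2

Derivation:
Op 1: best P0=- P1=NH2
Op 2: best P0=NH0 P1=NH2
Op 3: best P0=NH0 P1=NH2
Op 4: best P0=- P1=NH2
Op 5: best P0=NH1 P1=NH2
Op 6: best P0=NH1 P1=NH2
Op 7: best P0=- P1=NH2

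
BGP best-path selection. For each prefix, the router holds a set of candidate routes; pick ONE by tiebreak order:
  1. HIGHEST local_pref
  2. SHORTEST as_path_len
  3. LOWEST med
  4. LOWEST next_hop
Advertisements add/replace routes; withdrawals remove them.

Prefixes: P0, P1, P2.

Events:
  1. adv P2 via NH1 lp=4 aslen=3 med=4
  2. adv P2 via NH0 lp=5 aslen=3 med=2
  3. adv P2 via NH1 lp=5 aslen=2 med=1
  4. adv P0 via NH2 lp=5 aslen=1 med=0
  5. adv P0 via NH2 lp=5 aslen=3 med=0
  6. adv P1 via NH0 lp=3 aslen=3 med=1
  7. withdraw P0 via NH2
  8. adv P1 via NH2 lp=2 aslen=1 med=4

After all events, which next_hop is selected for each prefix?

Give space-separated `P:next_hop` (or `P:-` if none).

Answer: P0:- P1:NH0 P2:NH1

Derivation:
Op 1: best P0=- P1=- P2=NH1
Op 2: best P0=- P1=- P2=NH0
Op 3: best P0=- P1=- P2=NH1
Op 4: best P0=NH2 P1=- P2=NH1
Op 5: best P0=NH2 P1=- P2=NH1
Op 6: best P0=NH2 P1=NH0 P2=NH1
Op 7: best P0=- P1=NH0 P2=NH1
Op 8: best P0=- P1=NH0 P2=NH1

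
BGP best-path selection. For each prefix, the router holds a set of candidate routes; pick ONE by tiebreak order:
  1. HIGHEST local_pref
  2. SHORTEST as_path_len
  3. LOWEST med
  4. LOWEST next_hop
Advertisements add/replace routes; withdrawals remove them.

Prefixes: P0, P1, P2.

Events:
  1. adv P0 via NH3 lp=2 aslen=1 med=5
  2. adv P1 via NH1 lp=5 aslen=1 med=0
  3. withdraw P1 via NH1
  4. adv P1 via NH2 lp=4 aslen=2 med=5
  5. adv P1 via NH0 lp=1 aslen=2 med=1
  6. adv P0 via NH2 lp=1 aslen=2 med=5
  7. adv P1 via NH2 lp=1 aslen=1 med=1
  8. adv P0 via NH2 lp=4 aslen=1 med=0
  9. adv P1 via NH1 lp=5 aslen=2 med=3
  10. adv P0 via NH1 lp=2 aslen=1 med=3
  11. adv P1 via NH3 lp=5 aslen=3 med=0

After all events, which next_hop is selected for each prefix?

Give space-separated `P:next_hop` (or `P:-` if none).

Answer: P0:NH2 P1:NH1 P2:-

Derivation:
Op 1: best P0=NH3 P1=- P2=-
Op 2: best P0=NH3 P1=NH1 P2=-
Op 3: best P0=NH3 P1=- P2=-
Op 4: best P0=NH3 P1=NH2 P2=-
Op 5: best P0=NH3 P1=NH2 P2=-
Op 6: best P0=NH3 P1=NH2 P2=-
Op 7: best P0=NH3 P1=NH2 P2=-
Op 8: best P0=NH2 P1=NH2 P2=-
Op 9: best P0=NH2 P1=NH1 P2=-
Op 10: best P0=NH2 P1=NH1 P2=-
Op 11: best P0=NH2 P1=NH1 P2=-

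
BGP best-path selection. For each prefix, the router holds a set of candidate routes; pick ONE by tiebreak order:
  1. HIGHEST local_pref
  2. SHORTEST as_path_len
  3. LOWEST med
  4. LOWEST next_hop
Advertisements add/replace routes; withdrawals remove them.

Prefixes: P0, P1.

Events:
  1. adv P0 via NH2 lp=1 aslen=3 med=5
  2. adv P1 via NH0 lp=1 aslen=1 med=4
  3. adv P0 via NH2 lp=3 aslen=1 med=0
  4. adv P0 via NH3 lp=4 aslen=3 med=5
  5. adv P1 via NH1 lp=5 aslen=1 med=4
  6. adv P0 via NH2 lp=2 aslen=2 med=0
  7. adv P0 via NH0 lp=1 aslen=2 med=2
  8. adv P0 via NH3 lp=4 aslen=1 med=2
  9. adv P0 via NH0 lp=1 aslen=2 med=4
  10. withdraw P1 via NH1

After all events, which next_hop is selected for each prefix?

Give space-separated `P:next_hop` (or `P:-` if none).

Op 1: best P0=NH2 P1=-
Op 2: best P0=NH2 P1=NH0
Op 3: best P0=NH2 P1=NH0
Op 4: best P0=NH3 P1=NH0
Op 5: best P0=NH3 P1=NH1
Op 6: best P0=NH3 P1=NH1
Op 7: best P0=NH3 P1=NH1
Op 8: best P0=NH3 P1=NH1
Op 9: best P0=NH3 P1=NH1
Op 10: best P0=NH3 P1=NH0

Answer: P0:NH3 P1:NH0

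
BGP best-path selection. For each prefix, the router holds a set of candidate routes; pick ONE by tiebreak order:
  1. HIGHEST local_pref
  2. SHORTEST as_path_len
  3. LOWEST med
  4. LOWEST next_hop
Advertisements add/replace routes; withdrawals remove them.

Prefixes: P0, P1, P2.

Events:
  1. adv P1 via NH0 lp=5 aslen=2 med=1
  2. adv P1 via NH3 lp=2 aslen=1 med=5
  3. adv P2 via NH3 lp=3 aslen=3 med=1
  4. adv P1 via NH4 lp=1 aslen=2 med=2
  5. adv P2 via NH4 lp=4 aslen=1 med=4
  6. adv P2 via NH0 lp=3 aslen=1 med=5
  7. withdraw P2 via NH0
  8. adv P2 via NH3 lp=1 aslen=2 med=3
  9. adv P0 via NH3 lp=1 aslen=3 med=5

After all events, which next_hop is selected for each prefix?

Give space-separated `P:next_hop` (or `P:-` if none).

Answer: P0:NH3 P1:NH0 P2:NH4

Derivation:
Op 1: best P0=- P1=NH0 P2=-
Op 2: best P0=- P1=NH0 P2=-
Op 3: best P0=- P1=NH0 P2=NH3
Op 4: best P0=- P1=NH0 P2=NH3
Op 5: best P0=- P1=NH0 P2=NH4
Op 6: best P0=- P1=NH0 P2=NH4
Op 7: best P0=- P1=NH0 P2=NH4
Op 8: best P0=- P1=NH0 P2=NH4
Op 9: best P0=NH3 P1=NH0 P2=NH4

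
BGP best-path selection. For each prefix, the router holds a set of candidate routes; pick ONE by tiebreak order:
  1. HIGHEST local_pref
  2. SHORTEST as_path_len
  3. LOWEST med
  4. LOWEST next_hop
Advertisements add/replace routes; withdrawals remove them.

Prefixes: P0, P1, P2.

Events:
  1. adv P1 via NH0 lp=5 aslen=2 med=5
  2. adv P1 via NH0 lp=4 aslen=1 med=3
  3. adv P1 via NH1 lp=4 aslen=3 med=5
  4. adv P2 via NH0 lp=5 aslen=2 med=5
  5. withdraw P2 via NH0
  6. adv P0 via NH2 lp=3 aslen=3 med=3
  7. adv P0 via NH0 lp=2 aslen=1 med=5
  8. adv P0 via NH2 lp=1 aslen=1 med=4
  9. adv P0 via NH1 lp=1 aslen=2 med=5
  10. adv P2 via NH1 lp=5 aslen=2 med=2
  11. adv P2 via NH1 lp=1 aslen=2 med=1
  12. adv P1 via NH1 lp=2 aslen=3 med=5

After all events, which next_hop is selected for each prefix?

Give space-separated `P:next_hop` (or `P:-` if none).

Op 1: best P0=- P1=NH0 P2=-
Op 2: best P0=- P1=NH0 P2=-
Op 3: best P0=- P1=NH0 P2=-
Op 4: best P0=- P1=NH0 P2=NH0
Op 5: best P0=- P1=NH0 P2=-
Op 6: best P0=NH2 P1=NH0 P2=-
Op 7: best P0=NH2 P1=NH0 P2=-
Op 8: best P0=NH0 P1=NH0 P2=-
Op 9: best P0=NH0 P1=NH0 P2=-
Op 10: best P0=NH0 P1=NH0 P2=NH1
Op 11: best P0=NH0 P1=NH0 P2=NH1
Op 12: best P0=NH0 P1=NH0 P2=NH1

Answer: P0:NH0 P1:NH0 P2:NH1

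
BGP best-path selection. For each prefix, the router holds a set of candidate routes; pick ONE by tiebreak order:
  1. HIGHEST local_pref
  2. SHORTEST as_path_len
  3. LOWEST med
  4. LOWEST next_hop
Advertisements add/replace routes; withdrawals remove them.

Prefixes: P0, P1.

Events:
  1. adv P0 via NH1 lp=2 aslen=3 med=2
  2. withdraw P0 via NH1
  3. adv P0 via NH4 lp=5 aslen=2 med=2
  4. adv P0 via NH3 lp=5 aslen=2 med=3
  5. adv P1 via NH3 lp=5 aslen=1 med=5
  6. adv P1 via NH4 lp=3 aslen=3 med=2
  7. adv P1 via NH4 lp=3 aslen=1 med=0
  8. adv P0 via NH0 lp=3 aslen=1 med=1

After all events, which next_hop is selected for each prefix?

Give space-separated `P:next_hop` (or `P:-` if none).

Op 1: best P0=NH1 P1=-
Op 2: best P0=- P1=-
Op 3: best P0=NH4 P1=-
Op 4: best P0=NH4 P1=-
Op 5: best P0=NH4 P1=NH3
Op 6: best P0=NH4 P1=NH3
Op 7: best P0=NH4 P1=NH3
Op 8: best P0=NH4 P1=NH3

Answer: P0:NH4 P1:NH3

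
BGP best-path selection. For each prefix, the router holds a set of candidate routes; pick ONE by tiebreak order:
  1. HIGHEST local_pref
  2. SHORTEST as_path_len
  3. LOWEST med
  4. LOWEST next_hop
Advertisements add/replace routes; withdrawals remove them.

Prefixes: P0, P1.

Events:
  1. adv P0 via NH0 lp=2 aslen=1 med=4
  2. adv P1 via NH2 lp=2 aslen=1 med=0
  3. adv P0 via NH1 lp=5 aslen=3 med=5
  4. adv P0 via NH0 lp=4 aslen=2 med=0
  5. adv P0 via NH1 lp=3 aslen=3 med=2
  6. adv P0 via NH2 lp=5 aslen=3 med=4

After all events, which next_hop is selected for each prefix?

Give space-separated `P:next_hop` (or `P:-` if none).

Answer: P0:NH2 P1:NH2

Derivation:
Op 1: best P0=NH0 P1=-
Op 2: best P0=NH0 P1=NH2
Op 3: best P0=NH1 P1=NH2
Op 4: best P0=NH1 P1=NH2
Op 5: best P0=NH0 P1=NH2
Op 6: best P0=NH2 P1=NH2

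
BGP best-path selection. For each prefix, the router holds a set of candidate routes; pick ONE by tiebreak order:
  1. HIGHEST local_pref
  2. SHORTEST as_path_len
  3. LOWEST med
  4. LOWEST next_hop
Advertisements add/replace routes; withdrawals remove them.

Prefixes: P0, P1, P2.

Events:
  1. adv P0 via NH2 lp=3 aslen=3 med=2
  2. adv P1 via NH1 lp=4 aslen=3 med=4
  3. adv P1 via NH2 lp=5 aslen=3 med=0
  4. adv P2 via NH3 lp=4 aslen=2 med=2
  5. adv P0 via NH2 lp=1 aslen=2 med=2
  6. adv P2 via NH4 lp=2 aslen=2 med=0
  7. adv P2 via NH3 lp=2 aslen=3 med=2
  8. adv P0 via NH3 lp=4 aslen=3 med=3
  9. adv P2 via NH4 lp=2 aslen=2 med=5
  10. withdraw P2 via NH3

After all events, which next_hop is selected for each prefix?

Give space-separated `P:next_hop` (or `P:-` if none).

Answer: P0:NH3 P1:NH2 P2:NH4

Derivation:
Op 1: best P0=NH2 P1=- P2=-
Op 2: best P0=NH2 P1=NH1 P2=-
Op 3: best P0=NH2 P1=NH2 P2=-
Op 4: best P0=NH2 P1=NH2 P2=NH3
Op 5: best P0=NH2 P1=NH2 P2=NH3
Op 6: best P0=NH2 P1=NH2 P2=NH3
Op 7: best P0=NH2 P1=NH2 P2=NH4
Op 8: best P0=NH3 P1=NH2 P2=NH4
Op 9: best P0=NH3 P1=NH2 P2=NH4
Op 10: best P0=NH3 P1=NH2 P2=NH4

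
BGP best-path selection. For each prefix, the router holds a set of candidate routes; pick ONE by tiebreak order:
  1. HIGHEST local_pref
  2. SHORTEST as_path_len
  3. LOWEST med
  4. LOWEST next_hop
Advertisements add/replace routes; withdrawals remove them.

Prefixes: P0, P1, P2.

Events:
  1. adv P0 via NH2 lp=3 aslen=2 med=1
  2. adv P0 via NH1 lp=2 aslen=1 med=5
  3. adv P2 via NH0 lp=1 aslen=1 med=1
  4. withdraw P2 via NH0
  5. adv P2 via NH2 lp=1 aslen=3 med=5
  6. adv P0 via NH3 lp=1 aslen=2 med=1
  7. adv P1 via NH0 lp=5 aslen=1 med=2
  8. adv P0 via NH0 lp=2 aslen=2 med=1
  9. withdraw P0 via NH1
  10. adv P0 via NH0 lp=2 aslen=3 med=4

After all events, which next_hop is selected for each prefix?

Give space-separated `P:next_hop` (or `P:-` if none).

Answer: P0:NH2 P1:NH0 P2:NH2

Derivation:
Op 1: best P0=NH2 P1=- P2=-
Op 2: best P0=NH2 P1=- P2=-
Op 3: best P0=NH2 P1=- P2=NH0
Op 4: best P0=NH2 P1=- P2=-
Op 5: best P0=NH2 P1=- P2=NH2
Op 6: best P0=NH2 P1=- P2=NH2
Op 7: best P0=NH2 P1=NH0 P2=NH2
Op 8: best P0=NH2 P1=NH0 P2=NH2
Op 9: best P0=NH2 P1=NH0 P2=NH2
Op 10: best P0=NH2 P1=NH0 P2=NH2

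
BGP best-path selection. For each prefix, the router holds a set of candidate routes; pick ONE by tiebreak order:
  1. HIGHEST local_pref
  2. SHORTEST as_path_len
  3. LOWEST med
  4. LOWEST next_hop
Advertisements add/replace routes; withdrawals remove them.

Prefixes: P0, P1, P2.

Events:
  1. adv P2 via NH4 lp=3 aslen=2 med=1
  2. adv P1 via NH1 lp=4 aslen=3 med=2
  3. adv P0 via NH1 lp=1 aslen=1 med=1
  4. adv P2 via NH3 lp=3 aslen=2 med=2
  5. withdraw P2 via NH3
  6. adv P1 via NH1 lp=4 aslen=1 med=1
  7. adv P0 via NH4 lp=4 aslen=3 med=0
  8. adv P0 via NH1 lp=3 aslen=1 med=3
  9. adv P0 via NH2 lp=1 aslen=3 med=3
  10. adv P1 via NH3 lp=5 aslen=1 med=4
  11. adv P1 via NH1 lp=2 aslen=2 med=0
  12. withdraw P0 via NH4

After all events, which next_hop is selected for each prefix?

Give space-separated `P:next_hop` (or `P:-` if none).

Op 1: best P0=- P1=- P2=NH4
Op 2: best P0=- P1=NH1 P2=NH4
Op 3: best P0=NH1 P1=NH1 P2=NH4
Op 4: best P0=NH1 P1=NH1 P2=NH4
Op 5: best P0=NH1 P1=NH1 P2=NH4
Op 6: best P0=NH1 P1=NH1 P2=NH4
Op 7: best P0=NH4 P1=NH1 P2=NH4
Op 8: best P0=NH4 P1=NH1 P2=NH4
Op 9: best P0=NH4 P1=NH1 P2=NH4
Op 10: best P0=NH4 P1=NH3 P2=NH4
Op 11: best P0=NH4 P1=NH3 P2=NH4
Op 12: best P0=NH1 P1=NH3 P2=NH4

Answer: P0:NH1 P1:NH3 P2:NH4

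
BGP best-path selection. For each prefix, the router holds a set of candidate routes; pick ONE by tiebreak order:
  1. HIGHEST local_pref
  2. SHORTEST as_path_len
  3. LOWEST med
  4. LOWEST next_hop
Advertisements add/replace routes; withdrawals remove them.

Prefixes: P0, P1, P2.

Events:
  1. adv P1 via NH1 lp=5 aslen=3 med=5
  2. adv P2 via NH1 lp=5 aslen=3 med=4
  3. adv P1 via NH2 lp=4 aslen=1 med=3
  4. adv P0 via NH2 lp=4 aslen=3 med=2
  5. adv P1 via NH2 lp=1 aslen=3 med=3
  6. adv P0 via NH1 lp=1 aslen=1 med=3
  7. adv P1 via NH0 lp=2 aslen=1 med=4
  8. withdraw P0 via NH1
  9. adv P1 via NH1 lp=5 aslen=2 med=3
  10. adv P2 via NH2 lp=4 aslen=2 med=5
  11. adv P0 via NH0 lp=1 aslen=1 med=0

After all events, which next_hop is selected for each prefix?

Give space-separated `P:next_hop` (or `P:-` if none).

Op 1: best P0=- P1=NH1 P2=-
Op 2: best P0=- P1=NH1 P2=NH1
Op 3: best P0=- P1=NH1 P2=NH1
Op 4: best P0=NH2 P1=NH1 P2=NH1
Op 5: best P0=NH2 P1=NH1 P2=NH1
Op 6: best P0=NH2 P1=NH1 P2=NH1
Op 7: best P0=NH2 P1=NH1 P2=NH1
Op 8: best P0=NH2 P1=NH1 P2=NH1
Op 9: best P0=NH2 P1=NH1 P2=NH1
Op 10: best P0=NH2 P1=NH1 P2=NH1
Op 11: best P0=NH2 P1=NH1 P2=NH1

Answer: P0:NH2 P1:NH1 P2:NH1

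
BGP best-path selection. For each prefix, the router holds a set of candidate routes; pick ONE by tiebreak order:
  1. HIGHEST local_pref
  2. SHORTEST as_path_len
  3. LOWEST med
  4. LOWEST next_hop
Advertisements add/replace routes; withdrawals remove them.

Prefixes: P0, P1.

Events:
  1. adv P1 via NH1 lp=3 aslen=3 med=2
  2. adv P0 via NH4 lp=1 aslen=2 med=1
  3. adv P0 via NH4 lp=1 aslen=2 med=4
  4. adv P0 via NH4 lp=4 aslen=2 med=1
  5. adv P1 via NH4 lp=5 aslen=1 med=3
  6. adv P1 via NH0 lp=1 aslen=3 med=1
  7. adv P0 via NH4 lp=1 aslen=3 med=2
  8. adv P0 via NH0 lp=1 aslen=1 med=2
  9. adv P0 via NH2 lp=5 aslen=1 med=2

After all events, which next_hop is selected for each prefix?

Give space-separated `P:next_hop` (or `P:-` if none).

Op 1: best P0=- P1=NH1
Op 2: best P0=NH4 P1=NH1
Op 3: best P0=NH4 P1=NH1
Op 4: best P0=NH4 P1=NH1
Op 5: best P0=NH4 P1=NH4
Op 6: best P0=NH4 P1=NH4
Op 7: best P0=NH4 P1=NH4
Op 8: best P0=NH0 P1=NH4
Op 9: best P0=NH2 P1=NH4

Answer: P0:NH2 P1:NH4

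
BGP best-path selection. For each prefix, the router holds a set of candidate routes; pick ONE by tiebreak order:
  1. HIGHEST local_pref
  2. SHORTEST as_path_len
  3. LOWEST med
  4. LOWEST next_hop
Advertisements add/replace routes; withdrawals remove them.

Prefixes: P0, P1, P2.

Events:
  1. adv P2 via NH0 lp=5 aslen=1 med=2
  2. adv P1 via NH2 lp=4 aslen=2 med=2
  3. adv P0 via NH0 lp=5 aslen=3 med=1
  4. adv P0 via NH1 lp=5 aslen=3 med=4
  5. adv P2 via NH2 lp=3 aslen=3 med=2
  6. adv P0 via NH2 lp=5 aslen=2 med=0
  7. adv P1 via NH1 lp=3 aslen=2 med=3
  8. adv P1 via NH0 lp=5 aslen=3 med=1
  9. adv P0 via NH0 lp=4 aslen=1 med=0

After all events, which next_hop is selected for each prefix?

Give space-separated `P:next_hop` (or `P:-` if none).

Op 1: best P0=- P1=- P2=NH0
Op 2: best P0=- P1=NH2 P2=NH0
Op 3: best P0=NH0 P1=NH2 P2=NH0
Op 4: best P0=NH0 P1=NH2 P2=NH0
Op 5: best P0=NH0 P1=NH2 P2=NH0
Op 6: best P0=NH2 P1=NH2 P2=NH0
Op 7: best P0=NH2 P1=NH2 P2=NH0
Op 8: best P0=NH2 P1=NH0 P2=NH0
Op 9: best P0=NH2 P1=NH0 P2=NH0

Answer: P0:NH2 P1:NH0 P2:NH0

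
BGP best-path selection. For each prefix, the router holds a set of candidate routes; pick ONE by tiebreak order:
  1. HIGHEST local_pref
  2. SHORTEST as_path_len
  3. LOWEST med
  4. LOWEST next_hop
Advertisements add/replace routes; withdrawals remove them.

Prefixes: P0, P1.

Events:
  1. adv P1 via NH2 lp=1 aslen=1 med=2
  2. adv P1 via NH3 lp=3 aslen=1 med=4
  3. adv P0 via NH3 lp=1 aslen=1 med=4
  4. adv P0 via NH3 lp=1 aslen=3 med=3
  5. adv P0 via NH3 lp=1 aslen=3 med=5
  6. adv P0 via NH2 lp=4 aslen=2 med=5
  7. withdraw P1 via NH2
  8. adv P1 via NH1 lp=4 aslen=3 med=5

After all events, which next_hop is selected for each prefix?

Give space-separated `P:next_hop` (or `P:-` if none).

Op 1: best P0=- P1=NH2
Op 2: best P0=- P1=NH3
Op 3: best P0=NH3 P1=NH3
Op 4: best P0=NH3 P1=NH3
Op 5: best P0=NH3 P1=NH3
Op 6: best P0=NH2 P1=NH3
Op 7: best P0=NH2 P1=NH3
Op 8: best P0=NH2 P1=NH1

Answer: P0:NH2 P1:NH1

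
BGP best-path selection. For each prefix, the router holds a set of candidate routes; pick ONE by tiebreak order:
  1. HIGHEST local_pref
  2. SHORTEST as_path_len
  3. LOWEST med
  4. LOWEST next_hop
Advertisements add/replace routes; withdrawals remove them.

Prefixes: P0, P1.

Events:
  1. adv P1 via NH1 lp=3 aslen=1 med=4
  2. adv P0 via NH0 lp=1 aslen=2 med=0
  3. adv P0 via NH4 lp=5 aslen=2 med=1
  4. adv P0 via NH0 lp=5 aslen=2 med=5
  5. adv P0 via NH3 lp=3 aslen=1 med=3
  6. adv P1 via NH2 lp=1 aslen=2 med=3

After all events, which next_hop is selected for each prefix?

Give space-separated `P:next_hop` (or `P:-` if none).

Answer: P0:NH4 P1:NH1

Derivation:
Op 1: best P0=- P1=NH1
Op 2: best P0=NH0 P1=NH1
Op 3: best P0=NH4 P1=NH1
Op 4: best P0=NH4 P1=NH1
Op 5: best P0=NH4 P1=NH1
Op 6: best P0=NH4 P1=NH1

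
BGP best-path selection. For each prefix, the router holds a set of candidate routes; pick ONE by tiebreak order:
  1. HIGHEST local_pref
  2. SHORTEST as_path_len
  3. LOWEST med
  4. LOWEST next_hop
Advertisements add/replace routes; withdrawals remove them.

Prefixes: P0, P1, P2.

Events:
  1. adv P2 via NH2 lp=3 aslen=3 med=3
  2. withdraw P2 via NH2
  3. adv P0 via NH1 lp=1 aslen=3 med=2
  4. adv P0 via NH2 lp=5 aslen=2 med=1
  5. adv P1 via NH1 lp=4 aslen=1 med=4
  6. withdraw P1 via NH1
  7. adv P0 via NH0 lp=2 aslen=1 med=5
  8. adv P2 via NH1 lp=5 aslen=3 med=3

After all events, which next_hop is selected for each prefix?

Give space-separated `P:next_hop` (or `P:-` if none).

Answer: P0:NH2 P1:- P2:NH1

Derivation:
Op 1: best P0=- P1=- P2=NH2
Op 2: best P0=- P1=- P2=-
Op 3: best P0=NH1 P1=- P2=-
Op 4: best P0=NH2 P1=- P2=-
Op 5: best P0=NH2 P1=NH1 P2=-
Op 6: best P0=NH2 P1=- P2=-
Op 7: best P0=NH2 P1=- P2=-
Op 8: best P0=NH2 P1=- P2=NH1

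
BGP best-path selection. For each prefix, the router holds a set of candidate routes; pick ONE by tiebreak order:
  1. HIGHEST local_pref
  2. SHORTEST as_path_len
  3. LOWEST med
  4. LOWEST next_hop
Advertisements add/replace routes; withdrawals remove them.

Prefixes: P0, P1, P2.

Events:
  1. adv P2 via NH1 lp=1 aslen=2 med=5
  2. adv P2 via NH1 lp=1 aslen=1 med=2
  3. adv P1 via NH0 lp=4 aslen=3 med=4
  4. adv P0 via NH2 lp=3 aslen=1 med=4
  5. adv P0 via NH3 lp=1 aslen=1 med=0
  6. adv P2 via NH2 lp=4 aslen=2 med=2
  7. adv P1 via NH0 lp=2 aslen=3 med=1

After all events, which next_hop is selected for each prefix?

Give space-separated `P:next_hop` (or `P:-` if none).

Op 1: best P0=- P1=- P2=NH1
Op 2: best P0=- P1=- P2=NH1
Op 3: best P0=- P1=NH0 P2=NH1
Op 4: best P0=NH2 P1=NH0 P2=NH1
Op 5: best P0=NH2 P1=NH0 P2=NH1
Op 6: best P0=NH2 P1=NH0 P2=NH2
Op 7: best P0=NH2 P1=NH0 P2=NH2

Answer: P0:NH2 P1:NH0 P2:NH2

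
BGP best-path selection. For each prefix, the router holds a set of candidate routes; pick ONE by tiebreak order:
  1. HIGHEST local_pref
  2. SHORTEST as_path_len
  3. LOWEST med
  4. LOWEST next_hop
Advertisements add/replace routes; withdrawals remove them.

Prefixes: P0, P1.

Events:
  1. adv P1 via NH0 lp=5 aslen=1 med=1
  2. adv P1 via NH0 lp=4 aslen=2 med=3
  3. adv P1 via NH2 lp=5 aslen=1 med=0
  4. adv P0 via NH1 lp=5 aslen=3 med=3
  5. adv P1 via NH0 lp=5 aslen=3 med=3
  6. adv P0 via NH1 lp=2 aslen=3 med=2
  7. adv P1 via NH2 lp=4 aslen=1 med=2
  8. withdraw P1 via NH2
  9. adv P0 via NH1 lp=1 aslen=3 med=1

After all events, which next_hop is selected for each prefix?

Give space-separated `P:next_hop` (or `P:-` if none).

Answer: P0:NH1 P1:NH0

Derivation:
Op 1: best P0=- P1=NH0
Op 2: best P0=- P1=NH0
Op 3: best P0=- P1=NH2
Op 4: best P0=NH1 P1=NH2
Op 5: best P0=NH1 P1=NH2
Op 6: best P0=NH1 P1=NH2
Op 7: best P0=NH1 P1=NH0
Op 8: best P0=NH1 P1=NH0
Op 9: best P0=NH1 P1=NH0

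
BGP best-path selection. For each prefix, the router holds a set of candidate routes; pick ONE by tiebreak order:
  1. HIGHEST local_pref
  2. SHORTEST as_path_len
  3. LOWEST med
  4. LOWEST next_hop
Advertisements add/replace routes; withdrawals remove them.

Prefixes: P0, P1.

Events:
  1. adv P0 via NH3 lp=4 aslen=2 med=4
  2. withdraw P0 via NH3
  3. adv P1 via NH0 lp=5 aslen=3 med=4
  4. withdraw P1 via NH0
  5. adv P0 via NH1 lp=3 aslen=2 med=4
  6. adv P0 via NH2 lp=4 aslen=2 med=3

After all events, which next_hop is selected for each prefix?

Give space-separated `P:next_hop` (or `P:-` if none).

Answer: P0:NH2 P1:-

Derivation:
Op 1: best P0=NH3 P1=-
Op 2: best P0=- P1=-
Op 3: best P0=- P1=NH0
Op 4: best P0=- P1=-
Op 5: best P0=NH1 P1=-
Op 6: best P0=NH2 P1=-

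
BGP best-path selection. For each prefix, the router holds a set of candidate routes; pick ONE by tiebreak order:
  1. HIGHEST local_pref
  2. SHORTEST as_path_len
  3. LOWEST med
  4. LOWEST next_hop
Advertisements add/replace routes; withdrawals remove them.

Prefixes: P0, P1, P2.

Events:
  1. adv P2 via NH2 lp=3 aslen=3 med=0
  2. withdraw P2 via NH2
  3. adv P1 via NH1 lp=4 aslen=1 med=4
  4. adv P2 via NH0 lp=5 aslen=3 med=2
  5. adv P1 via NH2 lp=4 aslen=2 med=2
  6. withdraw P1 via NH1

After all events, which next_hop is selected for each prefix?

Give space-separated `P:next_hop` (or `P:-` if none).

Op 1: best P0=- P1=- P2=NH2
Op 2: best P0=- P1=- P2=-
Op 3: best P0=- P1=NH1 P2=-
Op 4: best P0=- P1=NH1 P2=NH0
Op 5: best P0=- P1=NH1 P2=NH0
Op 6: best P0=- P1=NH2 P2=NH0

Answer: P0:- P1:NH2 P2:NH0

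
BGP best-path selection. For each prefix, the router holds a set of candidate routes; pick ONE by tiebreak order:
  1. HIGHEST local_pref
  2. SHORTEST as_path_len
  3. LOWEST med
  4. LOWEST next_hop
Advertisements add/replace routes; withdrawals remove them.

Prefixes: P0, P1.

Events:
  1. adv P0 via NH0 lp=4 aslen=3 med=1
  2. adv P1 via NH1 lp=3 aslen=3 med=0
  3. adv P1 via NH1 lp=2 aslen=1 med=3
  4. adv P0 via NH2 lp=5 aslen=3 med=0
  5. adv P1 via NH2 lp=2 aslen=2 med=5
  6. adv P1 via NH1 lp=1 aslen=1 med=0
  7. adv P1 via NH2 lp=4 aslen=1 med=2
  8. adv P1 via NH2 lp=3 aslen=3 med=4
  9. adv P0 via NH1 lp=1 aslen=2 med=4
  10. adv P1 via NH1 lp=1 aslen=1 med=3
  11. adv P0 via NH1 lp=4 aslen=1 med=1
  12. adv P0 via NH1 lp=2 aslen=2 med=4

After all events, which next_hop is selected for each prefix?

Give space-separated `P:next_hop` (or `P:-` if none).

Op 1: best P0=NH0 P1=-
Op 2: best P0=NH0 P1=NH1
Op 3: best P0=NH0 P1=NH1
Op 4: best P0=NH2 P1=NH1
Op 5: best P0=NH2 P1=NH1
Op 6: best P0=NH2 P1=NH2
Op 7: best P0=NH2 P1=NH2
Op 8: best P0=NH2 P1=NH2
Op 9: best P0=NH2 P1=NH2
Op 10: best P0=NH2 P1=NH2
Op 11: best P0=NH2 P1=NH2
Op 12: best P0=NH2 P1=NH2

Answer: P0:NH2 P1:NH2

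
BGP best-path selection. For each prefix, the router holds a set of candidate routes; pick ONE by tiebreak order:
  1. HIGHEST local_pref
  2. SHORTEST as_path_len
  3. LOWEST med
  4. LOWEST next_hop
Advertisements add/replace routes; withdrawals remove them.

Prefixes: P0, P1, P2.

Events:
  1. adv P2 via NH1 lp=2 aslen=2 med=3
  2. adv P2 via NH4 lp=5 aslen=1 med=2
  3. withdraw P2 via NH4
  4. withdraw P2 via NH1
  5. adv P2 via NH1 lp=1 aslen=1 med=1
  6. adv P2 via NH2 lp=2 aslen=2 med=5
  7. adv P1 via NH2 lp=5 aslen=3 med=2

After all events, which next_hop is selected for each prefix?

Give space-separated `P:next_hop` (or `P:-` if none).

Op 1: best P0=- P1=- P2=NH1
Op 2: best P0=- P1=- P2=NH4
Op 3: best P0=- P1=- P2=NH1
Op 4: best P0=- P1=- P2=-
Op 5: best P0=- P1=- P2=NH1
Op 6: best P0=- P1=- P2=NH2
Op 7: best P0=- P1=NH2 P2=NH2

Answer: P0:- P1:NH2 P2:NH2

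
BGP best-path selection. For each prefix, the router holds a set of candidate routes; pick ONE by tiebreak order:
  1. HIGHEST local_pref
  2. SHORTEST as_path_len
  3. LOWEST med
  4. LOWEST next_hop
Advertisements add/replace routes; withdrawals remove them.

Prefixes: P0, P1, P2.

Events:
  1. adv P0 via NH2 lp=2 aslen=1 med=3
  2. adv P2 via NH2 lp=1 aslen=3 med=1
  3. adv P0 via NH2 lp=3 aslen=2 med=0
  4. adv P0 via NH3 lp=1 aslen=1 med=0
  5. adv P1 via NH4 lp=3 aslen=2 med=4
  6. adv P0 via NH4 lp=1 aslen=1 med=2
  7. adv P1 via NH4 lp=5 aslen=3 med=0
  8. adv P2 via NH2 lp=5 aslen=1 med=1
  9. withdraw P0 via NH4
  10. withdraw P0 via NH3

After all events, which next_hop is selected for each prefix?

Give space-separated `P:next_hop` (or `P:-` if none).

Op 1: best P0=NH2 P1=- P2=-
Op 2: best P0=NH2 P1=- P2=NH2
Op 3: best P0=NH2 P1=- P2=NH2
Op 4: best P0=NH2 P1=- P2=NH2
Op 5: best P0=NH2 P1=NH4 P2=NH2
Op 6: best P0=NH2 P1=NH4 P2=NH2
Op 7: best P0=NH2 P1=NH4 P2=NH2
Op 8: best P0=NH2 P1=NH4 P2=NH2
Op 9: best P0=NH2 P1=NH4 P2=NH2
Op 10: best P0=NH2 P1=NH4 P2=NH2

Answer: P0:NH2 P1:NH4 P2:NH2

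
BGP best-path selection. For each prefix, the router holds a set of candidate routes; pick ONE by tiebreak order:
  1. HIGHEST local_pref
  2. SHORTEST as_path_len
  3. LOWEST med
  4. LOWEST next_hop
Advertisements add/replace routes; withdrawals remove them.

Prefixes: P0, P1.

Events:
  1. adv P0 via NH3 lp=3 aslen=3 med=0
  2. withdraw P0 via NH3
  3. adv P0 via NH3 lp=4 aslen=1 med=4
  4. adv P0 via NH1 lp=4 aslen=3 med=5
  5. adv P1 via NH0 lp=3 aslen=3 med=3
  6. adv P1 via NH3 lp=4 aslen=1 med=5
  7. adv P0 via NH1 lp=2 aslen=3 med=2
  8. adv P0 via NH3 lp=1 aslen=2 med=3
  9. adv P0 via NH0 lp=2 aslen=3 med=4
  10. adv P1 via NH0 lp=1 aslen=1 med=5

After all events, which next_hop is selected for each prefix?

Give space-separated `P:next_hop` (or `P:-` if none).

Op 1: best P0=NH3 P1=-
Op 2: best P0=- P1=-
Op 3: best P0=NH3 P1=-
Op 4: best P0=NH3 P1=-
Op 5: best P0=NH3 P1=NH0
Op 6: best P0=NH3 P1=NH3
Op 7: best P0=NH3 P1=NH3
Op 8: best P0=NH1 P1=NH3
Op 9: best P0=NH1 P1=NH3
Op 10: best P0=NH1 P1=NH3

Answer: P0:NH1 P1:NH3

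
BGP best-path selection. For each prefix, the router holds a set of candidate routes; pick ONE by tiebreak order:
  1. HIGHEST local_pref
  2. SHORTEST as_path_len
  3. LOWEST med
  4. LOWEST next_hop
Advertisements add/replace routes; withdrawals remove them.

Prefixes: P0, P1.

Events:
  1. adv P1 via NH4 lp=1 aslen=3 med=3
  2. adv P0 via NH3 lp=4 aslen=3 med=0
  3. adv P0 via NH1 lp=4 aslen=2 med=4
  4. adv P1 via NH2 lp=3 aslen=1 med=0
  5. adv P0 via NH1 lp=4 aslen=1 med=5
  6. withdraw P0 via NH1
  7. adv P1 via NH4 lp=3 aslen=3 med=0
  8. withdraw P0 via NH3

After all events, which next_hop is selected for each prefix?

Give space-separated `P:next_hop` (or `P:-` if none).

Op 1: best P0=- P1=NH4
Op 2: best P0=NH3 P1=NH4
Op 3: best P0=NH1 P1=NH4
Op 4: best P0=NH1 P1=NH2
Op 5: best P0=NH1 P1=NH2
Op 6: best P0=NH3 P1=NH2
Op 7: best P0=NH3 P1=NH2
Op 8: best P0=- P1=NH2

Answer: P0:- P1:NH2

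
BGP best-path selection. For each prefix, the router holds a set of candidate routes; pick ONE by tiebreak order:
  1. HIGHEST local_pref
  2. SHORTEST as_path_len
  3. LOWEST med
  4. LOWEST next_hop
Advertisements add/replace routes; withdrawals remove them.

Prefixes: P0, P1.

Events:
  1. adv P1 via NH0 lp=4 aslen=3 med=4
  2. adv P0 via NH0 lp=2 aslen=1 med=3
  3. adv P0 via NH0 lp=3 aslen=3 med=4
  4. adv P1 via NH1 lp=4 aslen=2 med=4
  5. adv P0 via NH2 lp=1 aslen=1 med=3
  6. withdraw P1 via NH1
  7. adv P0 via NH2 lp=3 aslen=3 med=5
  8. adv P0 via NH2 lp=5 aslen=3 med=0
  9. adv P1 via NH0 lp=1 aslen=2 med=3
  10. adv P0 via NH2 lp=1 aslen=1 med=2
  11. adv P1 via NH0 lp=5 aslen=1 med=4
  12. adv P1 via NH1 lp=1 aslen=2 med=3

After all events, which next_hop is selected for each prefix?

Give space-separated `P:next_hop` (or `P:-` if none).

Answer: P0:NH0 P1:NH0

Derivation:
Op 1: best P0=- P1=NH0
Op 2: best P0=NH0 P1=NH0
Op 3: best P0=NH0 P1=NH0
Op 4: best P0=NH0 P1=NH1
Op 5: best P0=NH0 P1=NH1
Op 6: best P0=NH0 P1=NH0
Op 7: best P0=NH0 P1=NH0
Op 8: best P0=NH2 P1=NH0
Op 9: best P0=NH2 P1=NH0
Op 10: best P0=NH0 P1=NH0
Op 11: best P0=NH0 P1=NH0
Op 12: best P0=NH0 P1=NH0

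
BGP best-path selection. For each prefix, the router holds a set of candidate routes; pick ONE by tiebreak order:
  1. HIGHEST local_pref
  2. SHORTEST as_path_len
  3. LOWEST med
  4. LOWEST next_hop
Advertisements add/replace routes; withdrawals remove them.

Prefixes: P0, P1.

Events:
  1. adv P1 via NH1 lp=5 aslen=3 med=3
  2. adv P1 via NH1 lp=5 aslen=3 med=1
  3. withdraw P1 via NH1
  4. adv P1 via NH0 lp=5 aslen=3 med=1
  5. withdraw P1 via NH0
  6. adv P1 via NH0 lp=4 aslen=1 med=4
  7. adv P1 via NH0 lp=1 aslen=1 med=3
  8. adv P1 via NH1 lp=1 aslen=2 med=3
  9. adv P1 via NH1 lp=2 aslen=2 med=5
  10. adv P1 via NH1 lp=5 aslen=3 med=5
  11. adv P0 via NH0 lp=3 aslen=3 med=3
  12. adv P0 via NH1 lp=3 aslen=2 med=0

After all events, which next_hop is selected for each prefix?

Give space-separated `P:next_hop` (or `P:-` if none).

Answer: P0:NH1 P1:NH1

Derivation:
Op 1: best P0=- P1=NH1
Op 2: best P0=- P1=NH1
Op 3: best P0=- P1=-
Op 4: best P0=- P1=NH0
Op 5: best P0=- P1=-
Op 6: best P0=- P1=NH0
Op 7: best P0=- P1=NH0
Op 8: best P0=- P1=NH0
Op 9: best P0=- P1=NH1
Op 10: best P0=- P1=NH1
Op 11: best P0=NH0 P1=NH1
Op 12: best P0=NH1 P1=NH1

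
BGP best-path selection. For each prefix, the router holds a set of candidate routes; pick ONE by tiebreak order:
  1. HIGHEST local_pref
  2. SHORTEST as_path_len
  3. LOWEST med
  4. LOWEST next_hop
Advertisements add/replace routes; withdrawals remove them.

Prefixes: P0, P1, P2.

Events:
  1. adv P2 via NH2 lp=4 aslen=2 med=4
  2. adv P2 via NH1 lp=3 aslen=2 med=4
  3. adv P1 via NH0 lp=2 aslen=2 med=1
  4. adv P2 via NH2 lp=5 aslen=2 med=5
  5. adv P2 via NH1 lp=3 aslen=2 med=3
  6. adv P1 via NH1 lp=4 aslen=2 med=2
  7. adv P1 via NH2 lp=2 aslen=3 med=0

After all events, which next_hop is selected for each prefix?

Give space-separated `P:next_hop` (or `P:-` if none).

Answer: P0:- P1:NH1 P2:NH2

Derivation:
Op 1: best P0=- P1=- P2=NH2
Op 2: best P0=- P1=- P2=NH2
Op 3: best P0=- P1=NH0 P2=NH2
Op 4: best P0=- P1=NH0 P2=NH2
Op 5: best P0=- P1=NH0 P2=NH2
Op 6: best P0=- P1=NH1 P2=NH2
Op 7: best P0=- P1=NH1 P2=NH2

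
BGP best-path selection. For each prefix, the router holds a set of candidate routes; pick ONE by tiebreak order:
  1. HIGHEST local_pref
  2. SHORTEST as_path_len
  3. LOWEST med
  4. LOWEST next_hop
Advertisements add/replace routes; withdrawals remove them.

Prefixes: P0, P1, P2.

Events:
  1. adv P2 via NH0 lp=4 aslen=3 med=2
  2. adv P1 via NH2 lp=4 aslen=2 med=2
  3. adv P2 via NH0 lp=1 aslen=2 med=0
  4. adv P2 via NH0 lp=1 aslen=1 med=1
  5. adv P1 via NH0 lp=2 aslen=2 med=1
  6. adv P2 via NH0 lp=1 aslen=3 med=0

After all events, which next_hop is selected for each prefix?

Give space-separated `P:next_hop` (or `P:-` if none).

Op 1: best P0=- P1=- P2=NH0
Op 2: best P0=- P1=NH2 P2=NH0
Op 3: best P0=- P1=NH2 P2=NH0
Op 4: best P0=- P1=NH2 P2=NH0
Op 5: best P0=- P1=NH2 P2=NH0
Op 6: best P0=- P1=NH2 P2=NH0

Answer: P0:- P1:NH2 P2:NH0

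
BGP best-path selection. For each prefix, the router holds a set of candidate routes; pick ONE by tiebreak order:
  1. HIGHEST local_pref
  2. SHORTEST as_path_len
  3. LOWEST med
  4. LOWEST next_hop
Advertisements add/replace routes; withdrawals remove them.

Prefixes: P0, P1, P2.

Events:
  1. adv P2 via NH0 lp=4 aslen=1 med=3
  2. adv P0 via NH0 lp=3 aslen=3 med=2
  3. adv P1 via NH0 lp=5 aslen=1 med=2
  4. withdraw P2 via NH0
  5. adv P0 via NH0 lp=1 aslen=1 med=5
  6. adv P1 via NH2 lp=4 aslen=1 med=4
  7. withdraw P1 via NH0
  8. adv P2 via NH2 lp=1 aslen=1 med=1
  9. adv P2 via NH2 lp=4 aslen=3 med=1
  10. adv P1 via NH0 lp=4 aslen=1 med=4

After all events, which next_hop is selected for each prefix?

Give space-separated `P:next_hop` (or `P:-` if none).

Op 1: best P0=- P1=- P2=NH0
Op 2: best P0=NH0 P1=- P2=NH0
Op 3: best P0=NH0 P1=NH0 P2=NH0
Op 4: best P0=NH0 P1=NH0 P2=-
Op 5: best P0=NH0 P1=NH0 P2=-
Op 6: best P0=NH0 P1=NH0 P2=-
Op 7: best P0=NH0 P1=NH2 P2=-
Op 8: best P0=NH0 P1=NH2 P2=NH2
Op 9: best P0=NH0 P1=NH2 P2=NH2
Op 10: best P0=NH0 P1=NH0 P2=NH2

Answer: P0:NH0 P1:NH0 P2:NH2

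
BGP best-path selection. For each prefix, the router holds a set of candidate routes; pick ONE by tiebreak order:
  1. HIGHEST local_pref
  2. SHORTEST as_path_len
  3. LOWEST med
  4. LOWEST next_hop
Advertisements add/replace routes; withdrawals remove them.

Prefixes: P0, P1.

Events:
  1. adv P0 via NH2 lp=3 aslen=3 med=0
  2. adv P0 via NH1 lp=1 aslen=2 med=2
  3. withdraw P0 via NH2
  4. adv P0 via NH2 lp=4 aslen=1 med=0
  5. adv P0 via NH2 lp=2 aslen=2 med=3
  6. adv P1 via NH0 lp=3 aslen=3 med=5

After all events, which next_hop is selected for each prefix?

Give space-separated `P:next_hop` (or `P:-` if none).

Op 1: best P0=NH2 P1=-
Op 2: best P0=NH2 P1=-
Op 3: best P0=NH1 P1=-
Op 4: best P0=NH2 P1=-
Op 5: best P0=NH2 P1=-
Op 6: best P0=NH2 P1=NH0

Answer: P0:NH2 P1:NH0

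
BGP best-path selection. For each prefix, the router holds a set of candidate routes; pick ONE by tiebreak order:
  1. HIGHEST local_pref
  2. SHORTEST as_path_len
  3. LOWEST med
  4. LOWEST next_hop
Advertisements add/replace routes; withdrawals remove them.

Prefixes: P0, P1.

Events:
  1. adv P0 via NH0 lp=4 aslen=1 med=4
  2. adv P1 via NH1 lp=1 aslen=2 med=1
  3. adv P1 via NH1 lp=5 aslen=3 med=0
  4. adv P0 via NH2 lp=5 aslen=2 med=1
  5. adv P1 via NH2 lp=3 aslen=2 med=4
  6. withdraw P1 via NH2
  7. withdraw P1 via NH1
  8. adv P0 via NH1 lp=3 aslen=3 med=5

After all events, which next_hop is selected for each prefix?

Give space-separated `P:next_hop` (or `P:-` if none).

Answer: P0:NH2 P1:-

Derivation:
Op 1: best P0=NH0 P1=-
Op 2: best P0=NH0 P1=NH1
Op 3: best P0=NH0 P1=NH1
Op 4: best P0=NH2 P1=NH1
Op 5: best P0=NH2 P1=NH1
Op 6: best P0=NH2 P1=NH1
Op 7: best P0=NH2 P1=-
Op 8: best P0=NH2 P1=-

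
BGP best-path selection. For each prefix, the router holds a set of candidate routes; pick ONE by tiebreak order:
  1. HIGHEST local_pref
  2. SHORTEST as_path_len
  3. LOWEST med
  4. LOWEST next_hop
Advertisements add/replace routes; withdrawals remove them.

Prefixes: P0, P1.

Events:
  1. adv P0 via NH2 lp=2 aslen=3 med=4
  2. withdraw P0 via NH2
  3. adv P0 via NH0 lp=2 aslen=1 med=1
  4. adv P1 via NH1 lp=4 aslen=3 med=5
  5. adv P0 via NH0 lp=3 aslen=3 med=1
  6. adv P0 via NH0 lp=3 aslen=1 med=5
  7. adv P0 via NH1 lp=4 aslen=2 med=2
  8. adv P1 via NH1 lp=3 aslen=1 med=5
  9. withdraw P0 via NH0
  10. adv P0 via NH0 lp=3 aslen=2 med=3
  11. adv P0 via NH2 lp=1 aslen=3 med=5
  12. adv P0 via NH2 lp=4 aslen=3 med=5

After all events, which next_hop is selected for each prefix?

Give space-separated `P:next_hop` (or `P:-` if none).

Op 1: best P0=NH2 P1=-
Op 2: best P0=- P1=-
Op 3: best P0=NH0 P1=-
Op 4: best P0=NH0 P1=NH1
Op 5: best P0=NH0 P1=NH1
Op 6: best P0=NH0 P1=NH1
Op 7: best P0=NH1 P1=NH1
Op 8: best P0=NH1 P1=NH1
Op 9: best P0=NH1 P1=NH1
Op 10: best P0=NH1 P1=NH1
Op 11: best P0=NH1 P1=NH1
Op 12: best P0=NH1 P1=NH1

Answer: P0:NH1 P1:NH1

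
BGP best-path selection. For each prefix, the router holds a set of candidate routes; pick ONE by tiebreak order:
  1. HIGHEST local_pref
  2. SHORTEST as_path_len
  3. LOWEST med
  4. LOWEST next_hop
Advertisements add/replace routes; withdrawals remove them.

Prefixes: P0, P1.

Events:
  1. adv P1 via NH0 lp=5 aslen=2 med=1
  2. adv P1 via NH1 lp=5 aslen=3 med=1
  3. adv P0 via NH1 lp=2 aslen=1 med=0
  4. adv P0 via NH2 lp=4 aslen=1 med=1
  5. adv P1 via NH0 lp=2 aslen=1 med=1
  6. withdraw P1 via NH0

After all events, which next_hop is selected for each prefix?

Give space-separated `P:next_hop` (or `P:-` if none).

Op 1: best P0=- P1=NH0
Op 2: best P0=- P1=NH0
Op 3: best P0=NH1 P1=NH0
Op 4: best P0=NH2 P1=NH0
Op 5: best P0=NH2 P1=NH1
Op 6: best P0=NH2 P1=NH1

Answer: P0:NH2 P1:NH1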